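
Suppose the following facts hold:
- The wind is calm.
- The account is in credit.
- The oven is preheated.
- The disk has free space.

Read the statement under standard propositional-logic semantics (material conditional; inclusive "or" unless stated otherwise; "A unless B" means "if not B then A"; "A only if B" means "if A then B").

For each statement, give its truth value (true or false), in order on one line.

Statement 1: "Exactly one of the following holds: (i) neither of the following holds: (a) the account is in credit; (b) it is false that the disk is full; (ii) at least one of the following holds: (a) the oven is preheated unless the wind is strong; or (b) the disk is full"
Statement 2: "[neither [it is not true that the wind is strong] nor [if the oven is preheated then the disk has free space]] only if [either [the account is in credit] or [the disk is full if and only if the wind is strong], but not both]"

Let L = "the account is overdrawn" (F), G = "the disk is full" (F), Q = "the oven is preheated" (T), M = "the wind is strong" (F).

Statement 1: In symbols: (¬L ↓ ¬G) ⊕ ((Q ∨ M) ∨ G)

¬L = ¬F = T
¬G = ¬F = T
¬L ↓ ¬G = T ↓ T = F
Q ∨ M = T ∨ F = T
(Q ∨ M) ∨ G = T ∨ F = T
(¬L ↓ ¬G) ⊕ ((Q ∨ M) ∨ G) = F ⊕ T = T
So Statement 1 is true.

Statement 2: This is (¬M ↓ (Q → ¬G)) → (¬L ⊕ (G ↔ M)).

¬M = ¬F = T
¬G = ¬F = T
Q → ¬G = T → T = T
¬M ↓ (Q → ¬G) = T ↓ T = F
¬L = ¬F = T
G ↔ M = F ↔ F = T
¬L ⊕ (G ↔ M) = T ⊕ T = F
(¬M ↓ (Q → ¬G)) → (¬L ⊕ (G ↔ M)) = F → F = T
So Statement 2 is true.

Statement 1 T, Statement 2 T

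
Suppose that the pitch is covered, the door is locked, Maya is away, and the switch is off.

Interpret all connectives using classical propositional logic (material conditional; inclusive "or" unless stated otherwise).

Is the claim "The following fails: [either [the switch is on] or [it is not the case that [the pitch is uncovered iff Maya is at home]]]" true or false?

The statement is true.

Let S = "the switch is on" (F), P = "the pitch is covered" (T), R = "Maya is at home" (F).
In symbols: ¬(S ∨ ¬(¬P ↔ R))

¬P = ¬T = F
¬P ↔ R = F ↔ F = T
¬(¬P ↔ R) = ¬T = F
S ∨ ¬(¬P ↔ R) = F ∨ F = F
¬(S ∨ ¬(¬P ↔ R)) = ¬F = T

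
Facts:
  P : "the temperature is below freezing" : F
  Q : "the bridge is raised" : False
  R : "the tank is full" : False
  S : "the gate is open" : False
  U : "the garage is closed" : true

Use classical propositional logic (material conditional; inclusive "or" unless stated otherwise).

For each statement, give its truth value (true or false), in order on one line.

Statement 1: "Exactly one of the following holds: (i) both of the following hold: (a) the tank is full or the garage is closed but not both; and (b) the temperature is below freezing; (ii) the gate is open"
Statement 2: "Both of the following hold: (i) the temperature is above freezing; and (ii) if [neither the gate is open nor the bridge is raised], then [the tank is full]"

Statement 1 false / Statement 2 false

Statement 1: This is ((R ⊕ U) ∧ P) ⊕ S.

R ⊕ U = F ⊕ T = T
(R ⊕ U) ∧ P = T ∧ F = F
((R ⊕ U) ∧ P) ⊕ S = F ⊕ F = F
Thus Statement 1 is false.

Statement 2: Parsed as ¬P ∧ ((S ↓ Q) → R)

¬P = ¬F = T
S ↓ Q = F ↓ F = T
(S ↓ Q) → R = T → F = F
¬P ∧ ((S ↓ Q) → R) = T ∧ F = F
So Statement 2 is false.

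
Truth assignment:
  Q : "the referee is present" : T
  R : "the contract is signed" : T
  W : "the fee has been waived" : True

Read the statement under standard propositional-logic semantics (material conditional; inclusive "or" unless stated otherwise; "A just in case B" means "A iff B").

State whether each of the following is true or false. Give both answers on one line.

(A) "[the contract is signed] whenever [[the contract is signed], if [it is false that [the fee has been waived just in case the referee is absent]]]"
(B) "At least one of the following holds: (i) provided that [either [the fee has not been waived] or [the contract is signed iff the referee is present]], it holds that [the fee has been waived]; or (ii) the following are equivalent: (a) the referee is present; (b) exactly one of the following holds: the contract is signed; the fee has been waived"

(A): Parsed as (¬(W ↔ ¬Q) → R) → R

¬Q = ¬T = F
W ↔ ¬Q = T ↔ F = F
¬(W ↔ ¬Q) = ¬F = T
¬(W ↔ ¬Q) → R = T → T = T
(¬(W ↔ ¬Q) → R) → R = T → T = T
Thus (A) is true.

(B): This is ((¬W ∨ (R ↔ Q)) → W) ∨ (Q ↔ (R ⊕ W)).

¬W = ¬T = F
R ↔ Q = T ↔ T = T
¬W ∨ (R ↔ Q) = F ∨ T = T
(¬W ∨ (R ↔ Q)) → W = T → T = T
R ⊕ W = T ⊕ T = F
Q ↔ (R ⊕ W) = T ↔ F = F
((¬W ∨ (R ↔ Q)) → W) ∨ (Q ↔ (R ⊕ W)) = T ∨ F = T
So (B) is true.

(A) True, (B) True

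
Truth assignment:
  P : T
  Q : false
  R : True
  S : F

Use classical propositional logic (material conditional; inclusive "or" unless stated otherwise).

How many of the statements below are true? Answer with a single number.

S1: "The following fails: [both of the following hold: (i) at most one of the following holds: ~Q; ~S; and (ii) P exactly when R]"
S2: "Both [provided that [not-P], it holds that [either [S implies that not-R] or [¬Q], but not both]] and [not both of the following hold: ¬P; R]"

2

S1: This is ~((~Q nand ~S) & (P <-> R)).

~Q = ~F = T
~S = ~F = T
~Q nand ~S = T nand T = F
P <-> R = T <-> T = T
(~Q nand ~S) & (P <-> R) = F & T = F
~((~Q nand ~S) & (P <-> R)) = ~F = T
Hence S1 is true.

S2: This is (~P -> ((S -> ~R) xor ~Q)) & (~P nand R).

~P = ~T = F
~R = ~T = F
S -> ~R = F -> F = T
~Q = ~F = T
(S -> ~R) xor ~Q = T xor T = F
~P -> ((S -> ~R) xor ~Q) = F -> F = T
~P = ~T = F
~P nand R = F nand T = T
(~P -> ((S -> ~R) xor ~Q)) & (~P nand R) = T & T = T
So S2 is true.

Count: 2.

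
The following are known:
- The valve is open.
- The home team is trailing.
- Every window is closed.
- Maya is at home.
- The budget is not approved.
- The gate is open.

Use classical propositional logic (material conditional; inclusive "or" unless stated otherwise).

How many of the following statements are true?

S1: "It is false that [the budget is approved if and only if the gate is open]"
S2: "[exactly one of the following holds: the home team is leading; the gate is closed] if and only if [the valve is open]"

Let R = "the budget is approved" (F), H = "the gate is open" (T), D = "the home team is leading" (F), S = "the valve is open" (T).

S1: Formalization: ~(R <-> H)

R <-> H = F <-> T = F
~(R <-> H) = ~F = T
Thus S1 is true.

S2: In symbols: (D xor ~H) <-> S

~H = ~T = F
D xor ~H = F xor F = F
(D xor ~H) <-> S = F <-> T = F
Hence S2 is false.

1 of the 2 statements is true.

1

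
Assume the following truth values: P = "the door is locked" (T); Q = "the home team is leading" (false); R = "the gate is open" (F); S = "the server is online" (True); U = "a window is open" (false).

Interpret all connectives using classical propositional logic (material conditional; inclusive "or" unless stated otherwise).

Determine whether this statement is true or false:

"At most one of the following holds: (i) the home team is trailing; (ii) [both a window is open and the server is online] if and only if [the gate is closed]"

Values: Q=False, U=False, S=True, R=False.
In symbols: not Q nand ((U and S) iff not R)

not Q = not False = True
U and S = False and True = False
not R = not False = True
(U and S) iff not R = False iff True = False
not Q nand ((U and S) iff not R) = True nand False = True

true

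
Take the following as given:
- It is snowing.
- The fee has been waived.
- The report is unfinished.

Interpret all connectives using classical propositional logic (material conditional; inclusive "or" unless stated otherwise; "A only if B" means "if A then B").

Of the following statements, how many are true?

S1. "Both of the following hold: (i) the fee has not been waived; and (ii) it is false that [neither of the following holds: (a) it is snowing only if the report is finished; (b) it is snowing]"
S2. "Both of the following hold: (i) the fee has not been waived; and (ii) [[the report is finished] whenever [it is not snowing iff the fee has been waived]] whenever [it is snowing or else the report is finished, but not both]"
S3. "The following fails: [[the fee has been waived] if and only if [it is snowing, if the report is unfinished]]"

0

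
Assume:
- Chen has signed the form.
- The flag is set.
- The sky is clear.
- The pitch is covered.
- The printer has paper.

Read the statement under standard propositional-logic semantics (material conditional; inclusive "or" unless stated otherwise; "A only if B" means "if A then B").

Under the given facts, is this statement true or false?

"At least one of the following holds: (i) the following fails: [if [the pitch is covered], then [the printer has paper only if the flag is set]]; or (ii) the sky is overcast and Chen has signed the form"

false

Let S = "the pitch is covered" (True), U = "the printer has paper" (True), Q = "the flag is set" (True), R = "the sky is overcast" (False), P = "Chen has signed the form" (True).
Parsed as not (S -> (U -> Q)) or (R and P)

U -> Q = True -> True = True
S -> (U -> Q) = True -> True = True
not (S -> (U -> Q)) = not True = False
R and P = False and True = False
not (S -> (U -> Q)) or (R and P) = False or False = False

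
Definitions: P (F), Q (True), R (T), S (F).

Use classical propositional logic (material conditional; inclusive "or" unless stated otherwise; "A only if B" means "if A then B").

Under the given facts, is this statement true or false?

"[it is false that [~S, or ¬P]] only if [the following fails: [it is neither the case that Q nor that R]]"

True.

Values: S=False, P=False, Q=True, R=True.
This is not (not S or not P) -> not (Q nor R).

not S = not False = True
not P = not False = True
not S or not P = True or True = True
not (not S or not P) = not True = False
Q nor R = True nor True = False
not (Q nor R) = not False = True
not (not S or not P) -> not (Q nor R) = False -> True = True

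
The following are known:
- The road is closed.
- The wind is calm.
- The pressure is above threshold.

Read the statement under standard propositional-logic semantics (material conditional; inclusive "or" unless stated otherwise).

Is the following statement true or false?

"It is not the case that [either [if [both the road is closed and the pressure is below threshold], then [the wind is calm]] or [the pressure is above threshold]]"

False

Let P = "the road is closed" (True), R = "the pressure is above threshold" (True), Q = "the wind is strong" (False).
In symbols: not (((P and not R) -> not Q) or R)

not R = not True = False
P and not R = True and False = False
not Q = not False = True
(P and not R) -> not Q = False -> True = True
((P and not R) -> not Q) or R = True or True = True
not (((P and not R) -> not Q) or R) = not True = False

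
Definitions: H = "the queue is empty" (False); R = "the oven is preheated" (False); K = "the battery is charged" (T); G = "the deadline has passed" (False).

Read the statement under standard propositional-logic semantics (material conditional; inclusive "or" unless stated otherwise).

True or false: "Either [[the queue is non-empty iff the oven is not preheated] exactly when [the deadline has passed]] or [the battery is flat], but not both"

Formalization: ((~H <-> ~R) <-> G) xor ~K

~H = ~F = T
~R = ~F = T
~H <-> ~R = T <-> T = T
(~H <-> ~R) <-> G = T <-> F = F
~K = ~T = F
((~H <-> ~R) <-> G) xor ~K = F xor F = F

The statement is false.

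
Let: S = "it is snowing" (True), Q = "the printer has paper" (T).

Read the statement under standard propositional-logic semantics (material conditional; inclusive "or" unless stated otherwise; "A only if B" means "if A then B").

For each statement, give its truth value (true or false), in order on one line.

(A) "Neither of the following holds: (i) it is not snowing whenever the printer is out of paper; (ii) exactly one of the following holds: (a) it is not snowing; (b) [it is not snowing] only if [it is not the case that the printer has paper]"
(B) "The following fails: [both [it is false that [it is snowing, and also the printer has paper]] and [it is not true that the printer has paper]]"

(A): In symbols: (not Q -> not S) nor (not S xor (not S -> not Q))

not Q = not True = False
not S = not True = False
not Q -> not S = False -> False = True
not S = not True = False
not S = not True = False
not Q = not True = False
not S -> not Q = False -> False = True
not S xor (not S -> not Q) = False xor True = True
(not Q -> not S) nor (not S xor (not S -> not Q)) = True nor True = False
So (A) is false.

(B): Parsed as not (not (S and Q) and not Q)

S and Q = True and True = True
not (S and Q) = not True = False
not Q = not True = False
not (S and Q) and not Q = False and False = False
not (not (S and Q) and not Q) = not False = True
Thus (B) is true.

(A) false, (B) true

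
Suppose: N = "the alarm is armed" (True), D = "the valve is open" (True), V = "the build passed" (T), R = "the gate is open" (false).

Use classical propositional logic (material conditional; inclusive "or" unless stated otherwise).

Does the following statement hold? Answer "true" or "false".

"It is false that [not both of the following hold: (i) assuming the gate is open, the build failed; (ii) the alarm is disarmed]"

The statement is false.

Values: R=F, V=T, N=T.
In symbols: ~((R -> ~V) nand ~N)

~V = ~T = F
R -> ~V = F -> F = T
~N = ~T = F
(R -> ~V) nand ~N = T nand F = T
~((R -> ~V) nand ~N) = ~T = F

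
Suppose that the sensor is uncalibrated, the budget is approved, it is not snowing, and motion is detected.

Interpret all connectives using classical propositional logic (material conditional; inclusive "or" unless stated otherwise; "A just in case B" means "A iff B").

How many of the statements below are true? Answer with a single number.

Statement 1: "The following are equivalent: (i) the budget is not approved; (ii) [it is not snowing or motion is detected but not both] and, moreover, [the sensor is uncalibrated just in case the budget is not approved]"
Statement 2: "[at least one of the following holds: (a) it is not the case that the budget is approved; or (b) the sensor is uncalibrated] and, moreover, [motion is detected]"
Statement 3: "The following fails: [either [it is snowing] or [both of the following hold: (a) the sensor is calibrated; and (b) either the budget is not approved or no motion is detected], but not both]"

Let D = "the budget is approved" (T), L = "it is snowing" (F), U = "motion is detected" (T), N = "the sensor is calibrated" (F).

Statement 1: In symbols: ¬D ↔ ((¬L ⊕ U) ∧ (¬N ↔ ¬D))

¬D = ¬T = F
¬L = ¬F = T
¬L ⊕ U = T ⊕ T = F
¬N = ¬F = T
¬D = ¬T = F
¬N ↔ ¬D = T ↔ F = F
(¬L ⊕ U) ∧ (¬N ↔ ¬D) = F ∧ F = F
¬D ↔ ((¬L ⊕ U) ∧ (¬N ↔ ¬D)) = F ↔ F = T
So Statement 1 is true.

Statement 2: Parsed as (¬D ∨ ¬N) ∧ U

¬D = ¬T = F
¬N = ¬F = T
¬D ∨ ¬N = F ∨ T = T
(¬D ∨ ¬N) ∧ U = T ∧ T = T
So Statement 2 is true.

Statement 3: Formalization: ¬(L ⊕ (N ∧ (¬D ∨ ¬U)))

¬D = ¬T = F
¬U = ¬T = F
¬D ∨ ¬U = F ∨ F = F
N ∧ (¬D ∨ ¬U) = F ∧ F = F
L ⊕ (N ∧ (¬D ∨ ¬U)) = F ⊕ F = F
¬(L ⊕ (N ∧ (¬D ∨ ¬U))) = ¬F = T
So Statement 3 is true.

Count: 3.

3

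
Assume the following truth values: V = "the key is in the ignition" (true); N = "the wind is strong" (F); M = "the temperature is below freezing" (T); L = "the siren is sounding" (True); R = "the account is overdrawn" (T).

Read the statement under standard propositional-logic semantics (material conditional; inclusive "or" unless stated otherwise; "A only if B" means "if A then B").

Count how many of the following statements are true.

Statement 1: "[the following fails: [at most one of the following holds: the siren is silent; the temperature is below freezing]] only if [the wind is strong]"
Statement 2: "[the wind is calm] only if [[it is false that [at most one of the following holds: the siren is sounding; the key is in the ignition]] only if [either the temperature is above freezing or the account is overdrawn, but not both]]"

2

Statement 1: Parsed as ¬(¬L ↑ M) → N

¬L = ¬T = F
¬L ↑ M = F ↑ T = T
¬(¬L ↑ M) = ¬T = F
¬(¬L ↑ M) → N = F → F = T
Hence Statement 1 is true.

Statement 2: Parsed as ¬N → (¬(L ↑ V) → (¬M ⊕ R))

¬N = ¬F = T
L ↑ V = T ↑ T = F
¬(L ↑ V) = ¬F = T
¬M = ¬T = F
¬M ⊕ R = F ⊕ T = T
¬(L ↑ V) → (¬M ⊕ R) = T → T = T
¬N → (¬(L ↑ V) → (¬M ⊕ R)) = T → T = T
So Statement 2 is true.

True statements: 2 (Statement 1, Statement 2).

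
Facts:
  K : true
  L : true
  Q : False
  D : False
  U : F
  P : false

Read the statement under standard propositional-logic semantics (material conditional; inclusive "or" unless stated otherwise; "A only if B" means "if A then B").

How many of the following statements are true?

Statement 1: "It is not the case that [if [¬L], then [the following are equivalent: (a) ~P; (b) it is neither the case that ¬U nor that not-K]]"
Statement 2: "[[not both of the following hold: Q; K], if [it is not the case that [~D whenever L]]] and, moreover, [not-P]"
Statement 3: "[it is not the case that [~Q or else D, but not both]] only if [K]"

2

Statement 1: Parsed as not (not L -> (not P iff (not U nor not K)))

not L = not True = False
not P = not False = True
not U = not False = True
not K = not True = False
not U nor not K = True nor False = False
not P iff (not U nor not K) = True iff False = False
not L -> (not P iff (not U nor not K)) = False -> False = True
not (not L -> (not P iff (not U nor not K))) = not True = False
Hence Statement 1 is false.

Statement 2: Formalization: (not (L -> not D) -> (Q nand K)) and not P

not D = not False = True
L -> not D = True -> True = True
not (L -> not D) = not True = False
Q nand K = False nand True = True
not (L -> not D) -> (Q nand K) = False -> True = True
not P = not False = True
(not (L -> not D) -> (Q nand K)) and not P = True and True = True
Thus Statement 2 is true.

Statement 3: This is not (not Q xor D) -> K.

not Q = not False = True
not Q xor D = True xor False = True
not (not Q xor D) = not True = False
not (not Q xor D) -> K = False -> True = True
Hence Statement 3 is true.

2 of the 3 statements are true (Statement 2, Statement 3).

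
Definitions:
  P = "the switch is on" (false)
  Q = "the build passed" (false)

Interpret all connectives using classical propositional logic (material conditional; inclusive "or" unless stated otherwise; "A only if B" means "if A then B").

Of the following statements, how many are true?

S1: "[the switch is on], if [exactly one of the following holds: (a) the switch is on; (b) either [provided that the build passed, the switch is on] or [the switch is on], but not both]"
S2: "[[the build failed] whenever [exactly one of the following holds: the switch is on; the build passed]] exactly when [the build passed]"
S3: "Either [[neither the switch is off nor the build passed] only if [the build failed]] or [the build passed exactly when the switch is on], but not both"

0

S1: Formalization: (P ⊕ ((Q → P) ⊕ P)) → P

Q → P = F → F = T
(Q → P) ⊕ P = T ⊕ F = T
P ⊕ ((Q → P) ⊕ P) = F ⊕ T = T
(P ⊕ ((Q → P) ⊕ P)) → P = T → F = F
Hence S1 is false.

S2: This is ((P ⊕ Q) → ¬Q) ↔ Q.

P ⊕ Q = F ⊕ F = F
¬Q = ¬F = T
(P ⊕ Q) → ¬Q = F → T = T
((P ⊕ Q) → ¬Q) ↔ Q = T ↔ F = F
So S2 is false.

S3: In symbols: ((¬P ↓ Q) → ¬Q) ⊕ (Q ↔ P)

¬P = ¬F = T
¬P ↓ Q = T ↓ F = F
¬Q = ¬F = T
(¬P ↓ Q) → ¬Q = F → T = T
Q ↔ P = F ↔ F = T
((¬P ↓ Q) → ¬Q) ⊕ (Q ↔ P) = T ⊕ T = F
Thus S3 is false.

True statements: 0 (none).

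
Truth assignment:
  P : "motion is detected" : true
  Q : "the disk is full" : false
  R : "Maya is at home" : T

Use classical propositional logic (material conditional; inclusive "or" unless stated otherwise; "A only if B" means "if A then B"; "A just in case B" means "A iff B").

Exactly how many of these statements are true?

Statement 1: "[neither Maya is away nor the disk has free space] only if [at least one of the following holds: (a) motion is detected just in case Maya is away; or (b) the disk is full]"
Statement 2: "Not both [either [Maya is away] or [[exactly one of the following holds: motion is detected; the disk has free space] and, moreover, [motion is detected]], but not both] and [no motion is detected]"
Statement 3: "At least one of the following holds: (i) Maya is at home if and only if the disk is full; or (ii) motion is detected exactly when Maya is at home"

3

Statement 1: Formalization: (~R nor ~Q) -> ((P <-> ~R) | Q)

~R = ~T = F
~Q = ~F = T
~R nor ~Q = F nor T = F
~R = ~T = F
P <-> ~R = T <-> F = F
(P <-> ~R) | Q = F | F = F
(~R nor ~Q) -> ((P <-> ~R) | Q) = F -> F = T
Thus Statement 1 is true.

Statement 2: Parsed as (~R xor ((P xor ~Q) & P)) nand ~P

~R = ~T = F
~Q = ~F = T
P xor ~Q = T xor T = F
(P xor ~Q) & P = F & T = F
~R xor ((P xor ~Q) & P) = F xor F = F
~P = ~T = F
(~R xor ((P xor ~Q) & P)) nand ~P = F nand F = T
Hence Statement 2 is true.

Statement 3: In symbols: (R <-> Q) | (P <-> R)

R <-> Q = T <-> F = F
P <-> R = T <-> T = T
(R <-> Q) | (P <-> R) = F | T = T
Hence Statement 3 is true.

True statements: 3 (Statement 1, Statement 2, Statement 3).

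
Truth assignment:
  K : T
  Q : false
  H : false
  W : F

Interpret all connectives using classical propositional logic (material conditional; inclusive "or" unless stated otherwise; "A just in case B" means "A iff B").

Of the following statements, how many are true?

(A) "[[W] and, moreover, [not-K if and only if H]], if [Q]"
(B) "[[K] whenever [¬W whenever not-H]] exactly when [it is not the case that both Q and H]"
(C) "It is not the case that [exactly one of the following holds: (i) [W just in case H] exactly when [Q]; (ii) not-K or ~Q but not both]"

(A): Parsed as Q → (W ∧ (¬K ↔ H))

¬K = ¬T = F
¬K ↔ H = F ↔ F = T
W ∧ (¬K ↔ H) = F ∧ T = F
Q → (W ∧ (¬K ↔ H)) = F → F = T
So (A) is true.

(B): This is ((¬H → ¬W) → K) ↔ (Q ↑ H).

¬H = ¬F = T
¬W = ¬F = T
¬H → ¬W = T → T = T
(¬H → ¬W) → K = T → T = T
Q ↑ H = F ↑ F = T
((¬H → ¬W) → K) ↔ (Q ↑ H) = T ↔ T = T
Hence (B) is true.

(C): Formalization: ¬(((W ↔ H) ↔ Q) ⊕ (¬K ⊕ ¬Q))

W ↔ H = F ↔ F = T
(W ↔ H) ↔ Q = T ↔ F = F
¬K = ¬T = F
¬Q = ¬F = T
¬K ⊕ ¬Q = F ⊕ T = T
((W ↔ H) ↔ Q) ⊕ (¬K ⊕ ¬Q) = F ⊕ T = T
¬(((W ↔ H) ↔ Q) ⊕ (¬K ⊕ ¬Q)) = ¬T = F
Thus (C) is false.

Count: 2.

2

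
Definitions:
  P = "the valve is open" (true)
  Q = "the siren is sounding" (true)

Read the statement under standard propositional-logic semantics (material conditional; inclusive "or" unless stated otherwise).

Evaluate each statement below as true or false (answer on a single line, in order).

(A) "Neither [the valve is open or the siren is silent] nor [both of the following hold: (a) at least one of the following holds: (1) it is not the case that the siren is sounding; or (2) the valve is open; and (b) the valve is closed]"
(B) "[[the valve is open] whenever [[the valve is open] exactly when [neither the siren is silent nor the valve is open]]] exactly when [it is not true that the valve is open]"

(A): Formalization: (P or not Q) nor ((not Q or P) and not P)

not Q = not True = False
P or not Q = True or False = True
not Q = not True = False
not Q or P = False or True = True
not P = not True = False
(not Q or P) and not P = True and False = False
(P or not Q) nor ((not Q or P) and not P) = True nor False = False
Thus (A) is false.

(B): Formalization: ((P iff (not Q nor P)) -> P) iff not P

not Q = not True = False
not Q nor P = False nor True = False
P iff (not Q nor P) = True iff False = False
(P iff (not Q nor P)) -> P = False -> True = True
not P = not True = False
((P iff (not Q nor P)) -> P) iff not P = True iff False = False
So (B) is false.

(A) false, (B) false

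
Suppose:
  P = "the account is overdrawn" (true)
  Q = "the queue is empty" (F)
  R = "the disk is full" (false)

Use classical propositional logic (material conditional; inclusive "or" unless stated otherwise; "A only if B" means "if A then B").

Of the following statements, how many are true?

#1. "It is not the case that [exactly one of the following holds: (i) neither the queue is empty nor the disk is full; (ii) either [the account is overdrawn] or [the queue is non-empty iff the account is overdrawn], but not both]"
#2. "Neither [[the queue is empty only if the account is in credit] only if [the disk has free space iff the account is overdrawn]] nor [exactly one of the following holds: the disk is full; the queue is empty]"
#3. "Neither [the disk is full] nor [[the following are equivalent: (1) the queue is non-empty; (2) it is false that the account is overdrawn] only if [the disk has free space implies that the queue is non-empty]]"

0

#1: Formalization: not ((Q nor R) xor (P xor (not Q iff P)))

Q nor R = False nor False = True
not Q = not False = True
not Q iff P = True iff True = True
P xor (not Q iff P) = True xor True = False
(Q nor R) xor (P xor (not Q iff P)) = True xor False = True
not ((Q nor R) xor (P xor (not Q iff P))) = not True = False
So #1 is false.

#2: This is ((Q -> not P) -> (not R iff P)) nor (R xor Q).

not P = not True = False
Q -> not P = False -> False = True
not R = not False = True
not R iff P = True iff True = True
(Q -> not P) -> (not R iff P) = True -> True = True
R xor Q = False xor False = False
((Q -> not P) -> (not R iff P)) nor (R xor Q) = True nor False = False
So #2 is false.

#3: In symbols: R nor ((not Q iff not P) -> (not R -> not Q))

not Q = not False = True
not P = not True = False
not Q iff not P = True iff False = False
not R = not False = True
not Q = not False = True
not R -> not Q = True -> True = True
(not Q iff not P) -> (not R -> not Q) = False -> True = True
R nor ((not Q iff not P) -> (not R -> not Q)) = False nor True = False
So #3 is false.

0 of the 3 statements are true (none).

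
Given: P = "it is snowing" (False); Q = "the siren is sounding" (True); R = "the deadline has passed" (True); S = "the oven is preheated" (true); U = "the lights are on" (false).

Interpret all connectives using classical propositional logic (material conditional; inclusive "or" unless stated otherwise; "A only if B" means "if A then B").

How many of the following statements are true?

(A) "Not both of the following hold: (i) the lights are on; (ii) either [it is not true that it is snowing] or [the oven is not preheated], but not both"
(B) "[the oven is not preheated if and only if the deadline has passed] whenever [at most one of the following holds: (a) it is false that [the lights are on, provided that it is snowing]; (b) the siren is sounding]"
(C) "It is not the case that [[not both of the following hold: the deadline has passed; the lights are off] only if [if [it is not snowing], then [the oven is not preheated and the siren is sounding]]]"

1

(A): This is U nand (not P xor not S).

not P = not False = True
not S = not True = False
not P xor not S = True xor False = True
U nand (not P xor not S) = False nand True = True
Thus (A) is true.

(B): Formalization: (not (P -> U) nand Q) -> (not S iff R)

P -> U = False -> False = True
not (P -> U) = not True = False
not (P -> U) nand Q = False nand True = True
not S = not True = False
not S iff R = False iff True = False
(not (P -> U) nand Q) -> (not S iff R) = True -> False = False
Hence (B) is false.

(C): In symbols: not ((R nand not U) -> (not P -> (not S and Q)))

not U = not False = True
R nand not U = True nand True = False
not P = not False = True
not S = not True = False
not S and Q = False and True = False
not P -> (not S and Q) = True -> False = False
(R nand not U) -> (not P -> (not S and Q)) = False -> False = True
not ((R nand not U) -> (not P -> (not S and Q))) = not True = False
Hence (C) is false.

True statements: 1 ((A)).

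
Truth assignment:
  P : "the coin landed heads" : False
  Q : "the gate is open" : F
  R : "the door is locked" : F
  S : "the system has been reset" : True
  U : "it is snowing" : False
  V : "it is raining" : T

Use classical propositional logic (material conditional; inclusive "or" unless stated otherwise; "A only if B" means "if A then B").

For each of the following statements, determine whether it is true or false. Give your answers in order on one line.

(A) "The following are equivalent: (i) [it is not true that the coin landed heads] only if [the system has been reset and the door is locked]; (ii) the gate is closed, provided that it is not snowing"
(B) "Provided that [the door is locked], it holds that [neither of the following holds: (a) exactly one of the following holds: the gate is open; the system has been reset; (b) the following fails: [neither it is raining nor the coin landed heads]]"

(A): Parsed as (¬P → (S ∧ R)) ↔ (¬U → ¬Q)

¬P = ¬F = T
S ∧ R = T ∧ F = F
¬P → (S ∧ R) = T → F = F
¬U = ¬F = T
¬Q = ¬F = T
¬U → ¬Q = T → T = T
(¬P → (S ∧ R)) ↔ (¬U → ¬Q) = F ↔ T = F
So (A) is false.

(B): This is R → ((Q ⊕ S) ↓ ¬(V ↓ P)).

Q ⊕ S = F ⊕ T = T
V ↓ P = T ↓ F = F
¬(V ↓ P) = ¬F = T
(Q ⊕ S) ↓ ¬(V ↓ P) = T ↓ T = F
R → ((Q ⊕ S) ↓ ¬(V ↓ P)) = F → F = T
So (B) is true.

(A) F, (B) T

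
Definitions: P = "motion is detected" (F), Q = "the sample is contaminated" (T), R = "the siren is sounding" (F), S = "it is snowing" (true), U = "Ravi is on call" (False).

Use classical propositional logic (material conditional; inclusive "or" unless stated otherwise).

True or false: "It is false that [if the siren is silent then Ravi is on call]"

Parsed as ~(~R -> U)

~R = ~F = T
~R -> U = T -> F = F
~(~R -> U) = ~F = T

The statement is true.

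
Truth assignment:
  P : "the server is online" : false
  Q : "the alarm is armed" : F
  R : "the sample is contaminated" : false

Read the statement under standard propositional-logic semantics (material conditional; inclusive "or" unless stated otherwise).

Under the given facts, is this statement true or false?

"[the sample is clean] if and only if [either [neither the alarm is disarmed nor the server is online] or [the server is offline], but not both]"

In symbols: ¬R ↔ ((¬Q ↓ P) ⊕ ¬P)

¬R = ¬F = T
¬Q = ¬F = T
¬Q ↓ P = T ↓ F = F
¬P = ¬F = T
(¬Q ↓ P) ⊕ ¬P = F ⊕ T = T
¬R ↔ ((¬Q ↓ P) ⊕ ¬P) = T ↔ T = T

The statement is true.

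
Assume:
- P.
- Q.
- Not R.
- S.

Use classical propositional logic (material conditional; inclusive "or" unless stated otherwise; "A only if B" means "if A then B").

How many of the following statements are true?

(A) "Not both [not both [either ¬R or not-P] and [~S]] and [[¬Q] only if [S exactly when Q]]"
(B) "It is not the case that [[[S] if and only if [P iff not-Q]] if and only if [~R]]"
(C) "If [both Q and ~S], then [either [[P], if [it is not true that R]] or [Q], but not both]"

2

(A): Parsed as ((~R | ~P) nand ~S) nand (~Q -> (S <-> Q))

~R = ~F = T
~P = ~T = F
~R | ~P = T | F = T
~S = ~T = F
(~R | ~P) nand ~S = T nand F = T
~Q = ~T = F
S <-> Q = T <-> T = T
~Q -> (S <-> Q) = F -> T = T
((~R | ~P) nand ~S) nand (~Q -> (S <-> Q)) = T nand T = F
So (A) is false.

(B): Parsed as ~((S <-> (P <-> ~Q)) <-> ~R)

~Q = ~T = F
P <-> ~Q = T <-> F = F
S <-> (P <-> ~Q) = T <-> F = F
~R = ~F = T
(S <-> (P <-> ~Q)) <-> ~R = F <-> T = F
~((S <-> (P <-> ~Q)) <-> ~R) = ~F = T
So (B) is true.

(C): In symbols: (Q & ~S) -> ((~R -> P) xor Q)

~S = ~T = F
Q & ~S = T & F = F
~R = ~F = T
~R -> P = T -> T = T
(~R -> P) xor Q = T xor T = F
(Q & ~S) -> ((~R -> P) xor Q) = F -> F = T
Hence (C) is true.

Count: 2.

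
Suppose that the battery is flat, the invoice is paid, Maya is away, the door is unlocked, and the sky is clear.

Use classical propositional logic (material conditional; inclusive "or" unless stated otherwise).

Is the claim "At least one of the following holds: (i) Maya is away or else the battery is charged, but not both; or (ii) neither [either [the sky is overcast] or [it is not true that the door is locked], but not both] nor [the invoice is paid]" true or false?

True.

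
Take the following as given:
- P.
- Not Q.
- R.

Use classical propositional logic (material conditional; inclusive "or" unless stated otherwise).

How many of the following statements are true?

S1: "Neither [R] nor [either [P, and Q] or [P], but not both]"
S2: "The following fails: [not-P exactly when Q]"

S1: Parsed as R nor ((P and Q) xor P)

P and Q = True and False = False
(P and Q) xor P = False xor True = True
R nor ((P and Q) xor P) = True nor True = False
Thus S1 is false.

S2: Formalization: not (not P iff Q)

not P = not True = False
not P iff Q = False iff False = True
not (not P iff Q) = not True = False
So S2 is false.

0 of the 2 statements are true (none).

0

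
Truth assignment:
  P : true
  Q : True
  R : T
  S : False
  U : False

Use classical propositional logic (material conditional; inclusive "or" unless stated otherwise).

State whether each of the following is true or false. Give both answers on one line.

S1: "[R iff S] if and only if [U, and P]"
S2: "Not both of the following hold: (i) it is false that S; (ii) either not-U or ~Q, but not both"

S1: This is (R ↔ S) ↔ (U ∧ P).

R ↔ S = T ↔ F = F
U ∧ P = F ∧ T = F
(R ↔ S) ↔ (U ∧ P) = F ↔ F = T
So S1 is true.

S2: Formalization: ¬S ↑ (¬U ⊕ ¬Q)

¬S = ¬F = T
¬U = ¬F = T
¬Q = ¬T = F
¬U ⊕ ¬Q = T ⊕ F = T
¬S ↑ (¬U ⊕ ¬Q) = T ↑ T = F
So S2 is false.

S1 True, S2 False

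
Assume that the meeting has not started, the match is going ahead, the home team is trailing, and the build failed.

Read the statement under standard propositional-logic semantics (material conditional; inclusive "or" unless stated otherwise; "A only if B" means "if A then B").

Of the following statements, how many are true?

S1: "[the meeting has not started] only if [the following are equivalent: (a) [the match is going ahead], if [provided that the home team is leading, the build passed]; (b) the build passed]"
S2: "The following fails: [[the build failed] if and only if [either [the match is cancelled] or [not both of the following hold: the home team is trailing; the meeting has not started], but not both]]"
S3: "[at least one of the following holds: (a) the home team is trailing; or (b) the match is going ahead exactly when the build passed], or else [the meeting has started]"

Let P = "the meeting has started" (False), R = "the home team is leading" (False), S = "the build passed" (False), Q = "the match is cancelled" (False).

S1: In symbols: not P -> (((R -> S) -> not Q) iff S)

not P = not False = True
R -> S = False -> False = True
not Q = not False = True
(R -> S) -> not Q = True -> True = True
((R -> S) -> not Q) iff S = True iff False = False
not P -> (((R -> S) -> not Q) iff S) = True -> False = False
Thus S1 is false.

S2: In symbols: not (not S iff (Q xor (not R nand not P)))

not S = not False = True
not R = not False = True
not P = not False = True
not R nand not P = True nand True = False
Q xor (not R nand not P) = False xor False = False
not S iff (Q xor (not R nand not P)) = True iff False = False
not (not S iff (Q xor (not R nand not P))) = not False = True
So S2 is true.

S3: In symbols: (not R or (not Q iff S)) or P

not R = not False = True
not Q = not False = True
not Q iff S = True iff False = False
not R or (not Q iff S) = True or False = True
(not R or (not Q iff S)) or P = True or False = True
Thus S3 is true.

True statements: 2.

2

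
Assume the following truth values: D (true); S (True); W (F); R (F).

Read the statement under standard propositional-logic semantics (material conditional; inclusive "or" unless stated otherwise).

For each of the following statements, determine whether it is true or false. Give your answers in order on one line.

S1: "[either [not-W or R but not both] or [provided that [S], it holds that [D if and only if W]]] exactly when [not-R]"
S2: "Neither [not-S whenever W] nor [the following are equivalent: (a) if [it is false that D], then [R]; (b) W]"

S1: In symbols: ((not W xor R) or (S -> (D iff W))) iff not R

not W = not False = True
not W xor R = True xor False = True
D iff W = True iff False = False
S -> (D iff W) = True -> False = False
(not W xor R) or (S -> (D iff W)) = True or False = True
not R = not False = True
((not W xor R) or (S -> (D iff W))) iff not R = True iff True = True
So S1 is true.

S2: Parsed as (W -> not S) nor ((not D -> R) iff W)

not S = not True = False
W -> not S = False -> False = True
not D = not True = False
not D -> R = False -> False = True
(not D -> R) iff W = True iff False = False
(W -> not S) nor ((not D -> R) iff W) = True nor False = False
Thus S2 is false.

S1 true; S2 false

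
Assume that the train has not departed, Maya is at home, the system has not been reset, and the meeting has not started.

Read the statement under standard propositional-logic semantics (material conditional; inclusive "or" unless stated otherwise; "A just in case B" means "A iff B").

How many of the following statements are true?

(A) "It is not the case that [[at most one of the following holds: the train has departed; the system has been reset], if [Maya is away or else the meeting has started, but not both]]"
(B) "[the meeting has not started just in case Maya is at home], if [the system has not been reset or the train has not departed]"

1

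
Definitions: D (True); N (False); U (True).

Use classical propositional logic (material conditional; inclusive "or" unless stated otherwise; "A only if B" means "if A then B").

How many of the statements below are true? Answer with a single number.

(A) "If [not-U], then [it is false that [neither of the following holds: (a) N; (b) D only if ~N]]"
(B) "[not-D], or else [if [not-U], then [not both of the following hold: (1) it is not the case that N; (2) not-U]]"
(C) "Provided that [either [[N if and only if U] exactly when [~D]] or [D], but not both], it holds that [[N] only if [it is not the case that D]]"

3

(A): This is not U -> not (N nor (D -> not N)).

not U = not True = False
not N = not False = True
D -> not N = True -> True = True
N nor (D -> not N) = False nor True = False
not (N nor (D -> not N)) = not False = True
not U -> not (N nor (D -> not N)) = False -> True = True
So (A) is true.

(B): Formalization: not D or (not U -> (not N nand not U))

not D = not True = False
not U = not True = False
not N = not False = True
not U = not True = False
not N nand not U = True nand False = True
not U -> (not N nand not U) = False -> True = True
not D or (not U -> (not N nand not U)) = False or True = True
Thus (B) is true.

(C): Parsed as (((N iff U) iff not D) xor D) -> (N -> not D)

N iff U = False iff True = False
not D = not True = False
(N iff U) iff not D = False iff False = True
((N iff U) iff not D) xor D = True xor True = False
not D = not True = False
N -> not D = False -> False = True
(((N iff U) iff not D) xor D) -> (N -> not D) = False -> True = True
Thus (C) is true.

3 of the 3 statements are true ((A), (B), (C)).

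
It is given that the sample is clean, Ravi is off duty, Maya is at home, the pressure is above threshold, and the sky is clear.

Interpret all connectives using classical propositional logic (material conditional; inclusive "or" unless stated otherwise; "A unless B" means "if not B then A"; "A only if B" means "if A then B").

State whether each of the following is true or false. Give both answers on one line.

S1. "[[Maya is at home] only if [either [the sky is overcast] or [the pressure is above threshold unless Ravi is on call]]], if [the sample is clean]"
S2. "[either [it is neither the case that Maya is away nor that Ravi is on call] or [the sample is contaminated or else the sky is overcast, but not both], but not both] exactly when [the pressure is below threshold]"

S1 true, S2 false

Let W = "the sample is contaminated" (False), N = "Maya is at home" (True), S = "the sky is overcast" (False), M = "the pressure is above threshold" (True), K = "Ravi is on call" (False).

S1: Parsed as not W -> (N -> (S or (M or K)))

not W = not False = True
M or K = True or False = True
S or (M or K) = False or True = True
N -> (S or (M or K)) = True -> True = True
not W -> (N -> (S or (M or K))) = True -> True = True
So S1 is true.

S2: Formalization: ((not N nor K) xor (W xor S)) iff not M

not N = not True = False
not N nor K = False nor False = True
W xor S = False xor False = False
(not N nor K) xor (W xor S) = True xor False = True
not M = not True = False
((not N nor K) xor (W xor S)) iff not M = True iff False = False
Hence S2 is false.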